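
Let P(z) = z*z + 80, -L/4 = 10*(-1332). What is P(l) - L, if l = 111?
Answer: -40879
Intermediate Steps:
L = 53280 (L = -40*(-1332) = -4*(-13320) = 53280)
P(z) = 80 + z**2 (P(z) = z**2 + 80 = 80 + z**2)
P(l) - L = (80 + 111**2) - 1*53280 = (80 + 12321) - 53280 = 12401 - 53280 = -40879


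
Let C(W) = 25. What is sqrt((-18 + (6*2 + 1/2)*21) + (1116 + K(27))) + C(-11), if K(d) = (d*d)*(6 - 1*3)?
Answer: 25 + sqrt(14190)/2 ≈ 84.561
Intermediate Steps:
K(d) = 3*d**2 (K(d) = d**2*(6 - 3) = d**2*3 = 3*d**2)
sqrt((-18 + (6*2 + 1/2)*21) + (1116 + K(27))) + C(-11) = sqrt((-18 + (6*2 + 1/2)*21) + (1116 + 3*27**2)) + 25 = sqrt((-18 + (12 + 1/2)*21) + (1116 + 3*729)) + 25 = sqrt((-18 + (25/2)*21) + (1116 + 2187)) + 25 = sqrt((-18 + 525/2) + 3303) + 25 = sqrt(489/2 + 3303) + 25 = sqrt(7095/2) + 25 = sqrt(14190)/2 + 25 = 25 + sqrt(14190)/2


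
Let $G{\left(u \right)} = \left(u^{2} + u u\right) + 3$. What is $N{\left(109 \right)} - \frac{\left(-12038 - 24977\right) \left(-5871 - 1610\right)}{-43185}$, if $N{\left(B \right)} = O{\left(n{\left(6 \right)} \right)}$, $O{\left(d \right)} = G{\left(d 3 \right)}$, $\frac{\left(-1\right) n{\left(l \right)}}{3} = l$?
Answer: $\frac{105778738}{8637} \approx 12247.0$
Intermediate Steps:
$n{\left(l \right)} = - 3 l$
$G{\left(u \right)} = 3 + 2 u^{2}$ ($G{\left(u \right)} = \left(u^{2} + u^{2}\right) + 3 = 2 u^{2} + 3 = 3 + 2 u^{2}$)
$O{\left(d \right)} = 3 + 18 d^{2}$ ($O{\left(d \right)} = 3 + 2 \left(d 3\right)^{2} = 3 + 2 \left(3 d\right)^{2} = 3 + 2 \cdot 9 d^{2} = 3 + 18 d^{2}$)
$N{\left(B \right)} = 5835$ ($N{\left(B \right)} = 3 + 18 \left(\left(-3\right) 6\right)^{2} = 3 + 18 \left(-18\right)^{2} = 3 + 18 \cdot 324 = 3 + 5832 = 5835$)
$N{\left(109 \right)} - \frac{\left(-12038 - 24977\right) \left(-5871 - 1610\right)}{-43185} = 5835 - \frac{\left(-12038 - 24977\right) \left(-5871 - 1610\right)}{-43185} = 5835 - \left(-37015\right) \left(-7481\right) \left(- \frac{1}{43185}\right) = 5835 - 276909215 \left(- \frac{1}{43185}\right) = 5835 - - \frac{55381843}{8637} = 5835 + \frac{55381843}{8637} = \frac{105778738}{8637}$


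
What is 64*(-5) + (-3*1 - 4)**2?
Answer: -271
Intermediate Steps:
64*(-5) + (-3*1 - 4)**2 = -320 + (-3 - 4)**2 = -320 + (-7)**2 = -320 + 49 = -271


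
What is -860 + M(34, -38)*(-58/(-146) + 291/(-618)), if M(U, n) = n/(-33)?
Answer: -71136751/82709 ≈ -860.08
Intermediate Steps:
M(U, n) = -n/33 (M(U, n) = n*(-1/33) = -n/33)
-860 + M(34, -38)*(-58/(-146) + 291/(-618)) = -860 + (-1/33*(-38))*(-58/(-146) + 291/(-618)) = -860 + 38*(-58*(-1/146) + 291*(-1/618))/33 = -860 + 38*(29/73 - 97/206)/33 = -860 + (38/33)*(-1107/15038) = -860 - 7011/82709 = -71136751/82709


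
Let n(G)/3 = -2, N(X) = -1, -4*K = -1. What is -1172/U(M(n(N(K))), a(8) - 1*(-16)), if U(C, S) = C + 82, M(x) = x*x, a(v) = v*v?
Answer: -586/59 ≈ -9.9322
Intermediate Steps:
K = ¼ (K = -¼*(-1) = ¼ ≈ 0.25000)
a(v) = v²
n(G) = -6 (n(G) = 3*(-2) = -6)
M(x) = x²
U(C, S) = 82 + C
-1172/U(M(n(N(K))), a(8) - 1*(-16)) = -1172/(82 + (-6)²) = -1172/(82 + 36) = -1172/118 = -1172*1/118 = -586/59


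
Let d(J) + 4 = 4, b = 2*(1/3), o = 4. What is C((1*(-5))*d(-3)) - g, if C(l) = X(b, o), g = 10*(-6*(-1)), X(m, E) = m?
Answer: -178/3 ≈ -59.333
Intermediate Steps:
b = 2/3 (b = 2*(1*(1/3)) = 2*(1/3) = 2/3 ≈ 0.66667)
d(J) = 0 (d(J) = -4 + 4 = 0)
g = 60 (g = 10*6 = 60)
C(l) = 2/3
C((1*(-5))*d(-3)) - g = 2/3 - 1*60 = 2/3 - 60 = -178/3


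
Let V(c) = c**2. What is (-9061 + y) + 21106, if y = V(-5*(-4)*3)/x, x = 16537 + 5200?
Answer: 261825765/21737 ≈ 12045.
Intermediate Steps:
x = 21737
y = 3600/21737 (y = (-5*(-4)*3)**2/21737 = (20*3)**2*(1/21737) = 60**2*(1/21737) = 3600*(1/21737) = 3600/21737 ≈ 0.16562)
(-9061 + y) + 21106 = (-9061 + 3600/21737) + 21106 = -196955357/21737 + 21106 = 261825765/21737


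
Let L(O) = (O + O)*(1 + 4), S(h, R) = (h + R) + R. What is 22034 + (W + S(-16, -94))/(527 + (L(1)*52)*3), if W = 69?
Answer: 45984823/2087 ≈ 22034.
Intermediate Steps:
S(h, R) = h + 2*R (S(h, R) = (R + h) + R = h + 2*R)
L(O) = 10*O (L(O) = (2*O)*5 = 10*O)
22034 + (W + S(-16, -94))/(527 + (L(1)*52)*3) = 22034 + (69 + (-16 + 2*(-94)))/(527 + ((10*1)*52)*3) = 22034 + (69 + (-16 - 188))/(527 + (10*52)*3) = 22034 + (69 - 204)/(527 + 520*3) = 22034 - 135/(527 + 1560) = 22034 - 135/2087 = 45984823/2087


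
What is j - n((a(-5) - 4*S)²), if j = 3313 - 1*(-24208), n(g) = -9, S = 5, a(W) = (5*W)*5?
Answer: 27530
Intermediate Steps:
a(W) = 25*W
j = 27521 (j = 3313 + 24208 = 27521)
j - n((a(-5) - 4*S)²) = 27521 - 1*(-9) = 27521 + 9 = 27530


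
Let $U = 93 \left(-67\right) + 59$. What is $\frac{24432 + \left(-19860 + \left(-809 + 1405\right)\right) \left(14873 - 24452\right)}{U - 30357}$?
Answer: $- \frac{184554288}{36529} \approx -5052.3$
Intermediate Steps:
$U = -6172$ ($U = -6231 + 59 = -6172$)
$\frac{24432 + \left(-19860 + \left(-809 + 1405\right)\right) \left(14873 - 24452\right)}{U - 30357} = \frac{24432 + \left(-19860 + \left(-809 + 1405\right)\right) \left(14873 - 24452\right)}{-6172 - 30357} = \frac{24432 + \left(-19860 + 596\right) \left(-9579\right)}{-6172 - 30357} = \frac{24432 - -184529856}{-36529} = \left(24432 + 184529856\right) \left(- \frac{1}{36529}\right) = 184554288 \left(- \frac{1}{36529}\right) = - \frac{184554288}{36529}$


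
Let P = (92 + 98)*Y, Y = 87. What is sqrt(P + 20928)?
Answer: 3*sqrt(4162) ≈ 193.54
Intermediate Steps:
P = 16530 (P = (92 + 98)*87 = 190*87 = 16530)
sqrt(P + 20928) = sqrt(16530 + 20928) = sqrt(37458) = 3*sqrt(4162)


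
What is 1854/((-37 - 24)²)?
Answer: 1854/3721 ≈ 0.49825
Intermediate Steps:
1854/((-37 - 24)²) = 1854/((-61)²) = 1854/3721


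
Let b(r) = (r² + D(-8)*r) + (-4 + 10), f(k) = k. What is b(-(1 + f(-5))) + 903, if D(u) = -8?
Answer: 893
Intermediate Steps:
b(r) = 6 + r² - 8*r (b(r) = (r² - 8*r) + (-4 + 10) = (r² - 8*r) + 6 = 6 + r² - 8*r)
b(-(1 + f(-5))) + 903 = (6 + (-(1 - 5))² - (-8)*(1 - 5)) + 903 = (6 + (-1*(-4))² - (-8)*(-4)) + 903 = (6 + 4² - 8*4) + 903 = (6 + 16 - 32) + 903 = -10 + 903 = 893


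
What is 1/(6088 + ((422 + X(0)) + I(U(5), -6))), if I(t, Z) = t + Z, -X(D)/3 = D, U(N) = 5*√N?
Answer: 6504/42301891 - 5*√5/42301891 ≈ 0.00015349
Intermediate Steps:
X(D) = -3*D
I(t, Z) = Z + t
1/(6088 + ((422 + X(0)) + I(U(5), -6))) = 1/(6088 + ((422 - 3*0) + (-6 + 5*√5))) = 1/(6088 + ((422 + 0) + (-6 + 5*√5))) = 1/(6088 + (422 + (-6 + 5*√5))) = 1/(6088 + (416 + 5*√5)) = 1/(6504 + 5*√5)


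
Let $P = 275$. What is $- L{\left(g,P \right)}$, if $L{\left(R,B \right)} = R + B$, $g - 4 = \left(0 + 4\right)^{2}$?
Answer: $-295$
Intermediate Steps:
$g = 20$ ($g = 4 + \left(0 + 4\right)^{2} = 4 + 4^{2} = 4 + 16 = 20$)
$L{\left(R,B \right)} = B + R$
$- L{\left(g,P \right)} = - (275 + 20) = \left(-1\right) 295 = -295$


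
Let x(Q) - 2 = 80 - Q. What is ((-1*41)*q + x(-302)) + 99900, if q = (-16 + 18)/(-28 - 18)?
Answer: 2306573/23 ≈ 1.0029e+5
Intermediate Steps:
q = -1/23 (q = 2/(-46) = 2*(-1/46) = -1/23 ≈ -0.043478)
x(Q) = 82 - Q (x(Q) = 2 + (80 - Q) = 82 - Q)
((-1*41)*q + x(-302)) + 99900 = (-1*41*(-1/23) + (82 - 1*(-302))) + 99900 = (-41*(-1/23) + (82 + 302)) + 99900 = (41/23 + 384) + 99900 = 8873/23 + 99900 = 2306573/23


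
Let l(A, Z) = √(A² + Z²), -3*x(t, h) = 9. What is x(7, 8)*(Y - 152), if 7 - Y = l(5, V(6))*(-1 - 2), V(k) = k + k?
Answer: 318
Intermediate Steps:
x(t, h) = -3 (x(t, h) = -⅓*9 = -3)
V(k) = 2*k
Y = 46 (Y = 7 - √(5² + (2*6)²)*(-1 - 2) = 7 - √(25 + 12²)*(-3) = 7 - √(25 + 144)*(-3) = 7 - √169*(-3) = 7 - 13*(-3) = 7 - 1*(-39) = 7 + 39 = 46)
x(7, 8)*(Y - 152) = -3*(46 - 152) = -3*(-106) = 318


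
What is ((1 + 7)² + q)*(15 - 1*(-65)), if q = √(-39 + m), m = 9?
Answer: 5120 + 80*I*√30 ≈ 5120.0 + 438.18*I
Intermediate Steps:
q = I*√30 (q = √(-39 + 9) = √(-30) = I*√30 ≈ 5.4772*I)
((1 + 7)² + q)*(15 - 1*(-65)) = ((1 + 7)² + I*√30)*(15 - 1*(-65)) = (8² + I*√30)*(15 + 65) = (64 + I*√30)*80 = 5120 + 80*I*√30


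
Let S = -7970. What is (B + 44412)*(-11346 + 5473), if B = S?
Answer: -214023866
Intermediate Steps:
B = -7970
(B + 44412)*(-11346 + 5473) = (-7970 + 44412)*(-11346 + 5473) = 36442*(-5873) = -214023866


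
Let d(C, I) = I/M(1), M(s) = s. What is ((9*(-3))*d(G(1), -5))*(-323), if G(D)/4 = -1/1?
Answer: -43605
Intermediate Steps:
G(D) = -4 (G(D) = 4*(-1/1) = 4*(-1*1) = 4*(-1) = -4)
d(C, I) = I (d(C, I) = I/1 = I*1 = I)
((9*(-3))*d(G(1), -5))*(-323) = ((9*(-3))*(-5))*(-323) = -27*(-5)*(-323) = 135*(-323) = -43605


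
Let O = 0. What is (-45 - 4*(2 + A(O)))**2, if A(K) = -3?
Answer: 1681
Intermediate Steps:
(-45 - 4*(2 + A(O)))**2 = (-45 - 4*(2 - 3))**2 = (-45 - 4*(-1))**2 = (-45 + 4)**2 = (-41)**2 = 1681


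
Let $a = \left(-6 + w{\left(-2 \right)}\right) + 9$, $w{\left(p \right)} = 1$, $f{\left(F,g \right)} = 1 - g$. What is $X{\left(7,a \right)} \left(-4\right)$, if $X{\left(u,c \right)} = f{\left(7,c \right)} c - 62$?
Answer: $296$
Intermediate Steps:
$a = 4$ ($a = \left(-6 + 1\right) + 9 = -5 + 9 = 4$)
$X{\left(u,c \right)} = -62 + c \left(1 - c\right)$ ($X{\left(u,c \right)} = \left(1 - c\right) c - 62 = c \left(1 - c\right) - 62 = -62 + c \left(1 - c\right)$)
$X{\left(7,a \right)} \left(-4\right) = \left(-62 + 4 - 4^{2}\right) \left(-4\right) = \left(-62 + 4 - 16\right) \left(-4\right) = \left(-74\right) \left(-4\right) = 296$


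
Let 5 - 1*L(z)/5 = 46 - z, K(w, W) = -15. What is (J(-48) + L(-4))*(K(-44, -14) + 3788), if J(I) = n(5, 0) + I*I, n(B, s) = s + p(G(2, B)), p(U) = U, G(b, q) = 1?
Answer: 7847840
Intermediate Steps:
L(z) = -205 + 5*z (L(z) = 25 - 5*(46 - z) = 25 + (-230 + 5*z) = -205 + 5*z)
n(B, s) = 1 + s (n(B, s) = s + 1 = 1 + s)
J(I) = 1 + I² (J(I) = (1 + 0) + I*I = 1 + I²)
(J(-48) + L(-4))*(K(-44, -14) + 3788) = ((1 + (-48)²) + (-205 + 5*(-4)))*(-15 + 3788) = ((1 + 2304) + (-205 - 20))*3773 = (2305 - 225)*3773 = 2080*3773 = 7847840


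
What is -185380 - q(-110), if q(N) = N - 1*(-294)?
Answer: -185564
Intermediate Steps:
q(N) = 294 + N (q(N) = N + 294 = 294 + N)
-185380 - q(-110) = -185380 - (294 - 110) = -185380 - 1*184 = -185380 - 184 = -185564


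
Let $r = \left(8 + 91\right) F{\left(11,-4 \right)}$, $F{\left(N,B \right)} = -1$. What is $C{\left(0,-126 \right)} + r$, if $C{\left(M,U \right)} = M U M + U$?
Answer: $-225$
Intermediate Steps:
$C{\left(M,U \right)} = U + U M^{2}$ ($C{\left(M,U \right)} = U M^{2} + U = U + U M^{2}$)
$r = -99$ ($r = \left(8 + 91\right) \left(-1\right) = 99 \left(-1\right) = -99$)
$C{\left(0,-126 \right)} + r = - 126 \left(1 + 0^{2}\right) - 99 = - 126 \left(1 + 0\right) - 99 = \left(-126\right) 1 - 99 = -126 - 99 = -225$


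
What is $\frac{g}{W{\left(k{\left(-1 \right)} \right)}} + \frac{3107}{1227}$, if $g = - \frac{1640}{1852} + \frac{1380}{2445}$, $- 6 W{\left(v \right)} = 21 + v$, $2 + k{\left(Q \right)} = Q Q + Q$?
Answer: $\frac{4633572185}{1759408797} \approx 2.6336$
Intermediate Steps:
$k{\left(Q \right)} = -2 + Q + Q^{2}$ ($k{\left(Q \right)} = -2 + \left(Q Q + Q\right) = -2 + \left(Q^{2} + Q\right) = -2 + \left(Q + Q^{2}\right) = -2 + Q + Q^{2}$)
$W{\left(v \right)} = - \frac{7}{2} - \frac{v}{6}$ ($W{\left(v \right)} = - \frac{21 + v}{6} = - \frac{7}{2} - \frac{v}{6}$)
$g = - \frac{24234}{75469}$ ($g = \left(-1640\right) \frac{1}{1852} + 1380 \cdot \frac{1}{2445} = - \frac{410}{463} + \frac{92}{163} = - \frac{24234}{75469} \approx -0.32111$)
$\frac{g}{W{\left(k{\left(-1 \right)} \right)}} + \frac{3107}{1227} = - \frac{24234}{75469 \left(- \frac{7}{2} - \frac{-2 - 1 + \left(-1\right)^{2}}{6}\right)} + \frac{3107}{1227} = - \frac{24234}{75469 \left(- \frac{7}{2} - \frac{-2 - 1 + 1}{6}\right)} + 3107 \cdot \frac{1}{1227} = - \frac{24234}{75469 \left(- \frac{7}{2} - - \frac{1}{3}\right)} + \frac{3107}{1227} = - \frac{24234}{75469 \left(- \frac{7}{2} + \frac{1}{3}\right)} + \frac{3107}{1227} = - \frac{24234}{75469 \left(- \frac{19}{6}\right)} + \frac{3107}{1227} = \left(- \frac{24234}{75469}\right) \left(- \frac{6}{19}\right) + \frac{3107}{1227} = \frac{145404}{1433911} + \frac{3107}{1227} = \frac{4633572185}{1759408797}$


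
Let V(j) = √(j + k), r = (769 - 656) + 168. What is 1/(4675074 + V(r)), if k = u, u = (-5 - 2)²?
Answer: 779179/3642719484191 - √330/21856316905146 ≈ 2.1390e-7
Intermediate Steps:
u = 49 (u = (-7)² = 49)
r = 281 (r = 113 + 168 = 281)
k = 49
V(j) = √(49 + j) (V(j) = √(j + 49) = √(49 + j))
1/(4675074 + V(r)) = 1/(4675074 + √(49 + 281)) = 1/(4675074 + √330)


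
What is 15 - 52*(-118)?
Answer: 6151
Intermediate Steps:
15 - 52*(-118) = 15 + 6136 = 6151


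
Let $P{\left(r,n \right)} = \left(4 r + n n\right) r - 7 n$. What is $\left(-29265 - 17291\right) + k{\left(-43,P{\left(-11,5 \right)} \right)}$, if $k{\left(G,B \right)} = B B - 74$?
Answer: $-16354$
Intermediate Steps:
$P{\left(r,n \right)} = - 7 n + r \left(n^{2} + 4 r\right)$ ($P{\left(r,n \right)} = \left(4 r + n^{2}\right) r - 7 n = \left(n^{2} + 4 r\right) r - 7 n = r \left(n^{2} + 4 r\right) - 7 n = - 7 n + r \left(n^{2} + 4 r\right)$)
$k{\left(G,B \right)} = -74 + B^{2}$ ($k{\left(G,B \right)} = B^{2} - 74 = -74 + B^{2}$)
$\left(-29265 - 17291\right) + k{\left(-43,P{\left(-11,5 \right)} \right)} = \left(-29265 - 17291\right) - \left(74 - \left(\left(-7\right) 5 + 4 \left(-11\right)^{2} - 11 \cdot 5^{2}\right)^{2}\right) = -46556 - \left(74 - \left(-35 + 4 \cdot 121 - 275\right)^{2}\right) = -46556 - \left(74 - \left(-35 + 484 - 275\right)^{2}\right) = -46556 - \left(74 - 174^{2}\right) = -46556 + \left(-74 + 30276\right) = -46556 + 30202 = -16354$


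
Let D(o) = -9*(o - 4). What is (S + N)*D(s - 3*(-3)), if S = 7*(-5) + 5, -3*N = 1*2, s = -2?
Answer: 828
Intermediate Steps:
D(o) = 36 - 9*o (D(o) = -9*(-4 + o) = 36 - 9*o)
N = -⅔ (N = -2/3 = -⅓*2 = -⅔ ≈ -0.66667)
S = -30 (S = -35 + 5 = -30)
(S + N)*D(s - 3*(-3)) = (-30 - ⅔)*(36 - 9*(-2 - 3*(-3))) = -92*(36 - 9*(-2 + 9))/3 = -92*(36 - 9*7)/3 = -92*(36 - 63)/3 = -92/3*(-27) = 828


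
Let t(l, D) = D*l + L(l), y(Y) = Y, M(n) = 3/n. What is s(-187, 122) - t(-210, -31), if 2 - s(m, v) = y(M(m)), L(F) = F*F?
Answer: -9463693/187 ≈ -50608.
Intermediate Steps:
L(F) = F**2
s(m, v) = 2 - 3/m
t(l, D) = l**2 + D*l (t(l, D) = D*l + l**2 = l**2 + D*l)
s(-187, 122) - t(-210, -31) = (2 - 3/(-187)) - (-210)*(-31 - 210) = (2 - 3*(-1/187)) - (-210)*(-241) = (2 + 3/187) - 1*50610 = 377/187 - 50610 = -9463693/187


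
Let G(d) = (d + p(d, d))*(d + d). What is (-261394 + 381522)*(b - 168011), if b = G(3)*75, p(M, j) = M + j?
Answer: -19696307008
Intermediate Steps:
G(d) = 6*d**2 (G(d) = (d + (d + d))*(d + d) = (d + 2*d)*(2*d) = (3*d)*(2*d) = 6*d**2)
b = 4050 (b = (6*3**2)*75 = (6*9)*75 = 54*75 = 4050)
(-261394 + 381522)*(b - 168011) = (-261394 + 381522)*(4050 - 168011) = 120128*(-163961) = -19696307008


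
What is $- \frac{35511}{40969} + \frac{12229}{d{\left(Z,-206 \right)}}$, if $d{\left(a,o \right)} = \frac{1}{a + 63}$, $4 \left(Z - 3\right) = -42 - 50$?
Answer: $\frac{21543390232}{40969} \approx 5.2585 \cdot 10^{5}$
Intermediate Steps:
$Z = -20$ ($Z = 3 + \frac{-42 - 50}{4} = 3 + \frac{1}{4} \left(-92\right) = 3 - 23 = -20$)
$d{\left(a,o \right)} = \frac{1}{63 + a}$
$- \frac{35511}{40969} + \frac{12229}{d{\left(Z,-206 \right)}} = - \frac{35511}{40969} + \frac{12229}{\frac{1}{63 - 20}} = \left(-35511\right) \frac{1}{40969} + \frac{12229}{\frac{1}{43}} = - \frac{35511}{40969} + 12229 \frac{1}{\frac{1}{43}} = - \frac{35511}{40969} + 12229 \cdot 43 = - \frac{35511}{40969} + 525847 = \frac{21543390232}{40969}$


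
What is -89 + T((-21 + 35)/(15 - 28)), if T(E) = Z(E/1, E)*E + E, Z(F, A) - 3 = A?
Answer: -15573/169 ≈ -92.148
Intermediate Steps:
Z(F, A) = 3 + A
T(E) = E + E*(3 + E) (T(E) = (3 + E)*E + E = E*(3 + E) + E = E + E*(3 + E))
-89 + T((-21 + 35)/(15 - 28)) = -89 + ((-21 + 35)/(15 - 28))*(4 + (-21 + 35)/(15 - 28)) = -89 + (14/(-13))*(4 + 14/(-13)) = -89 + (14*(-1/13))*(4 + 14*(-1/13)) = -89 - 14*(4 - 14/13)/13 = -89 - 14/13*38/13 = -89 - 532/169 = -15573/169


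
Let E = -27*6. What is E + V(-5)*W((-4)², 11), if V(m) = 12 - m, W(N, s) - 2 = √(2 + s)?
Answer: -128 + 17*√13 ≈ -66.706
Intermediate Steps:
W(N, s) = 2 + √(2 + s)
E = -162
E + V(-5)*W((-4)², 11) = -162 + (12 - 1*(-5))*(2 + √(2 + 11)) = -162 + (12 + 5)*(2 + √13) = -162 + 17*(2 + √13) = -162 + (34 + 17*√13) = -128 + 17*√13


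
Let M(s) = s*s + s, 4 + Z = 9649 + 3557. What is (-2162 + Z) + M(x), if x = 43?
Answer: 12932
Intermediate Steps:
Z = 13202 (Z = -4 + (9649 + 3557) = -4 + 13206 = 13202)
M(s) = s + s² (M(s) = s² + s = s + s²)
(-2162 + Z) + M(x) = (-2162 + 13202) + 43*(1 + 43) = 11040 + 43*44 = 11040 + 1892 = 12932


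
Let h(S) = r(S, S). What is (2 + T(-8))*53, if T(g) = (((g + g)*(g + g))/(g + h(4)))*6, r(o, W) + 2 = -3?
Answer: -80030/13 ≈ -6156.2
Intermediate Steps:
r(o, W) = -5 (r(o, W) = -2 - 3 = -5)
h(S) = -5
T(g) = 24*g²/(-5 + g) (T(g) = (((g + g)*(g + g))/(g - 5))*6 = (((2*g)*(2*g))/(-5 + g))*6 = ((4*g²)/(-5 + g))*6 = (4*g²/(-5 + g))*6 = 24*g²/(-5 + g))
(2 + T(-8))*53 = (2 + 24*(-8)²/(-5 - 8))*53 = (2 + 24*64/(-13))*53 = (2 + 24*64*(-1/13))*53 = (2 - 1536/13)*53 = -1510/13*53 = -80030/13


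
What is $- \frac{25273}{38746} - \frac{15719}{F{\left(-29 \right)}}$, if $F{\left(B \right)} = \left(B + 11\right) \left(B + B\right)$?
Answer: $- \frac{317716693}{20225412} \approx -15.709$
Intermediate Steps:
$F{\left(B \right)} = 2 B \left(11 + B\right)$ ($F{\left(B \right)} = \left(11 + B\right) 2 B = 2 B \left(11 + B\right)$)
$- \frac{25273}{38746} - \frac{15719}{F{\left(-29 \right)}} = - \frac{25273}{38746} - \frac{15719}{2 \left(-29\right) \left(11 - 29\right)} = \left(-25273\right) \frac{1}{38746} - \frac{15719}{2 \left(-29\right) \left(-18\right)} = - \frac{25273}{38746} - \frac{15719}{1044} = - \frac{317716693}{20225412}$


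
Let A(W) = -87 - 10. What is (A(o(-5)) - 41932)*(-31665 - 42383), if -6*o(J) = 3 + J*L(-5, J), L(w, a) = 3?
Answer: 3112163392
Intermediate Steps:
o(J) = -½ - J/2 (o(J) = -(3 + J*3)/6 = -(3 + 3*J)/6 = -½ - J/2)
A(W) = -97
(A(o(-5)) - 41932)*(-31665 - 42383) = (-97 - 41932)*(-31665 - 42383) = -42029*(-74048) = 3112163392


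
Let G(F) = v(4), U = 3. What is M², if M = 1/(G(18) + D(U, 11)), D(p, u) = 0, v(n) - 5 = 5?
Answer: 1/100 ≈ 0.010000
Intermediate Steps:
v(n) = 10 (v(n) = 5 + 5 = 10)
G(F) = 10
M = ⅒ (M = 1/(10 + 0) = 1/10 = ⅒ ≈ 0.10000)
M² = (⅒)² = 1/100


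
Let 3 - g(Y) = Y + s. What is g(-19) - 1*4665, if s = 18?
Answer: -4661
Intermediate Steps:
g(Y) = -15 - Y (g(Y) = 3 - (Y + 18) = 3 - (18 + Y) = 3 + (-18 - Y) = -15 - Y)
g(-19) - 1*4665 = (-15 - 1*(-19)) - 1*4665 = (-15 + 19) - 4665 = 4 - 4665 = -4661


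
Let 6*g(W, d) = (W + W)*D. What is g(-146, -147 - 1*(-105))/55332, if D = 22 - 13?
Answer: -73/9222 ≈ -0.0079159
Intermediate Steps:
D = 9
g(W, d) = 3*W (g(W, d) = ((W + W)*9)/6 = ((2*W)*9)/6 = (18*W)/6 = 3*W)
g(-146, -147 - 1*(-105))/55332 = (3*(-146))/55332 = -438*1/55332 = -73/9222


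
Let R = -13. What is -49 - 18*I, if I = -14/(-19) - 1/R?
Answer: -15721/247 ≈ -63.648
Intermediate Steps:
I = 201/247 (I = -14/(-19) - 1/(-13) = -14*(-1/19) - 1*(-1/13) = 14/19 + 1/13 = 201/247 ≈ 0.81377)
-49 - 18*I = -49 - 18*201/247 = -49 - 3618/247 = -15721/247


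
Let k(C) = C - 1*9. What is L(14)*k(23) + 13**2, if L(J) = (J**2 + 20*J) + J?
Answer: 7029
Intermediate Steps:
k(C) = -9 + C (k(C) = C - 9 = -9 + C)
L(J) = J**2 + 21*J
L(14)*k(23) + 13**2 = (14*(21 + 14))*(-9 + 23) + 13**2 = (14*35)*14 + 169 = 490*14 + 169 = 6860 + 169 = 7029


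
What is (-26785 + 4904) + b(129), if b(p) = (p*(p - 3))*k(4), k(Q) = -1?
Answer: -38135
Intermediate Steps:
b(p) = -p*(-3 + p) (b(p) = (p*(p - 3))*(-1) = (p*(-3 + p))*(-1) = -p*(-3 + p))
(-26785 + 4904) + b(129) = (-26785 + 4904) + 129*(3 - 1*129) = -21881 + 129*(3 - 129) = -21881 + 129*(-126) = -21881 - 16254 = -38135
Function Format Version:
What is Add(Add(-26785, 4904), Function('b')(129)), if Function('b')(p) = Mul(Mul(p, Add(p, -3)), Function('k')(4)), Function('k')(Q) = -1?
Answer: -38135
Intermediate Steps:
Function('b')(p) = Mul(-1, p, Add(-3, p)) (Function('b')(p) = Mul(Mul(p, Add(p, -3)), -1) = Mul(Mul(p, Add(-3, p)), -1) = Mul(-1, p, Add(-3, p)))
Add(Add(-26785, 4904), Function('b')(129)) = Add(Add(-26785, 4904), Mul(129, Add(3, Mul(-1, 129)))) = Add(-21881, Mul(129, Add(3, -129))) = Add(-21881, Mul(129, -126)) = Add(-21881, -16254) = -38135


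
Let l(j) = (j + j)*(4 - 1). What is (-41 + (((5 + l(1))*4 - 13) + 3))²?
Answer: 49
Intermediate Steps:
l(j) = 6*j (l(j) = (2*j)*3 = 6*j)
(-41 + (((5 + l(1))*4 - 13) + 3))² = (-41 + (((5 + 6*1)*4 - 13) + 3))² = (-41 + (((5 + 6)*4 - 13) + 3))² = (-41 + ((11*4 - 13) + 3))² = (-41 + ((44 - 13) + 3))² = (-41 + (31 + 3))² = (-41 + 34)² = (-7)² = 49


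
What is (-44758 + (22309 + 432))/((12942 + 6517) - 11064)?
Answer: -22017/8395 ≈ -2.6226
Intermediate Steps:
(-44758 + (22309 + 432))/((12942 + 6517) - 11064) = (-44758 + 22741)/(19459 - 11064) = -22017/8395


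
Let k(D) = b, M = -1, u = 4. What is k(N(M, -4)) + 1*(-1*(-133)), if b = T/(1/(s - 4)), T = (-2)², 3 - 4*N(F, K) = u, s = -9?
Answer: 81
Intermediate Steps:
N(F, K) = -¼ (N(F, K) = ¾ - ¼*4 = ¾ - 1 = -¼)
T = 4
b = -52 (b = 4/(1/(-9 - 4)) = 4/(1/(-13)) = 4/(-1/13) = 4*(-13) = -52)
k(D) = -52
k(N(M, -4)) + 1*(-1*(-133)) = -52 + 1*(-1*(-133)) = -52 + 1*133 = -52 + 133 = 81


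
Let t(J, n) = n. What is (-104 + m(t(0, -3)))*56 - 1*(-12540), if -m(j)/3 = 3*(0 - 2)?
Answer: 7724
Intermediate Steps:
m(j) = 18 (m(j) = -9*(0 - 2) = -9*(-2) = -3*(-6) = 18)
(-104 + m(t(0, -3)))*56 - 1*(-12540) = (-104 + 18)*56 - 1*(-12540) = -86*56 + 12540 = -4816 + 12540 = 7724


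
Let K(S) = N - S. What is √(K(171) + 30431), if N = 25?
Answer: 3*√3365 ≈ 174.03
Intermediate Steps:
K(S) = 25 - S
√(K(171) + 30431) = √((25 - 1*171) + 30431) = √((25 - 171) + 30431) = √(-146 + 30431) = √30285 = 3*√3365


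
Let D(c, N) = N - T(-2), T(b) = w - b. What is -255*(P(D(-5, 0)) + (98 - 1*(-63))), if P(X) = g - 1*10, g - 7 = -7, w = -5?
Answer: -38505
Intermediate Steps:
T(b) = -5 - b
g = 0 (g = 7 - 7 = 0)
D(c, N) = 3 + N (D(c, N) = N - (-5 - 1*(-2)) = N - (-5 + 2) = N - 1*(-3) = N + 3 = 3 + N)
P(X) = -10 (P(X) = 0 - 1*10 = 0 - 10 = -10)
-255*(P(D(-5, 0)) + (98 - 1*(-63))) = -255*(-10 + (98 - 1*(-63))) = -255*(-10 + (98 + 63)) = -255*(-10 + 161) = -255*151 = -38505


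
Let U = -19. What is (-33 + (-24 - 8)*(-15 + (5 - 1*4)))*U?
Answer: -7885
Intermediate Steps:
(-33 + (-24 - 8)*(-15 + (5 - 1*4)))*U = (-33 + (-24 - 8)*(-15 + (5 - 1*4)))*(-19) = (-33 - 32*(-15 + (5 - 4)))*(-19) = (-33 - 32*(-15 + 1))*(-19) = (-33 - 32*(-14))*(-19) = (-33 + 448)*(-19) = 415*(-19) = -7885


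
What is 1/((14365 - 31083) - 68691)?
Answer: -1/85409 ≈ -1.1708e-5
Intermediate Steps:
1/((14365 - 31083) - 68691) = 1/(-16718 - 68691) = 1/(-85409) = -1/85409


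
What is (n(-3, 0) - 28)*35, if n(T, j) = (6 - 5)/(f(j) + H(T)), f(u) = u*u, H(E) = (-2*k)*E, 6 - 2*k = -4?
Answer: -5873/6 ≈ -978.83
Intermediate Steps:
k = 5 (k = 3 - 1/2*(-4) = 3 + 2 = 5)
H(E) = -10*E (H(E) = (-2*5)*E = -10*E)
f(u) = u**2
n(T, j) = 1/(j**2 - 10*T) (n(T, j) = (6 - 5)/(j**2 - 10*T) = 1/(j**2 - 10*T))
(n(-3, 0) - 28)*35 = (1/(0**2 - 10*(-3)) - 28)*35 = (1/(0 + 30) - 28)*35 = (1/30 - 28)*35 = -839/30*35 = -5873/6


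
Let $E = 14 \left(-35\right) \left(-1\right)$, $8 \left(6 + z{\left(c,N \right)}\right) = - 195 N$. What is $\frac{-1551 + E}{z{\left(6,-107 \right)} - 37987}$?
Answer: $\frac{8488}{283079} \approx 0.029985$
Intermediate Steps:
$z{\left(c,N \right)} = -6 - \frac{195 N}{8}$ ($z{\left(c,N \right)} = -6 + \frac{\left(-195\right) N}{8} = -6 - \frac{195 N}{8}$)
$E = 490$ ($E = \left(-490\right) \left(-1\right) = 490$)
$\frac{-1551 + E}{z{\left(6,-107 \right)} - 37987} = \frac{-1551 + 490}{\left(-6 - - \frac{20865}{8}\right) - 37987} = - \frac{1061}{\left(-6 + \frac{20865}{8}\right) - 37987} = - \frac{1061}{\frac{20817}{8} - 37987} = - \frac{1061}{- \frac{283079}{8}} = \left(-1061\right) \left(- \frac{8}{283079}\right) = \frac{8488}{283079}$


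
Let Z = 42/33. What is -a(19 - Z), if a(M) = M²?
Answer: -38025/121 ≈ -314.26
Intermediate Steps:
Z = 14/11 (Z = 42*(1/33) = 14/11 ≈ 1.2727)
-a(19 - Z) = -(19 - 1*14/11)² = -(19 - 14/11)² = -(195/11)² = -1*38025/121 = -38025/121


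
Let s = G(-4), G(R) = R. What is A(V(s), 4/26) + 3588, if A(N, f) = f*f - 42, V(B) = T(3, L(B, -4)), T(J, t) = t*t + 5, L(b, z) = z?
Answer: 599278/169 ≈ 3546.0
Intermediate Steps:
s = -4
T(J, t) = 5 + t² (T(J, t) = t² + 5 = 5 + t²)
V(B) = 21 (V(B) = 5 + (-4)² = 5 + 16 = 21)
A(N, f) = -42 + f² (A(N, f) = f² - 42 = -42 + f²)
A(V(s), 4/26) + 3588 = (-42 + (4/26)²) + 3588 = (-42 + (4*(1/26))²) + 3588 = (-42 + (2/13)²) + 3588 = (-42 + 4/169) + 3588 = -7094/169 + 3588 = 599278/169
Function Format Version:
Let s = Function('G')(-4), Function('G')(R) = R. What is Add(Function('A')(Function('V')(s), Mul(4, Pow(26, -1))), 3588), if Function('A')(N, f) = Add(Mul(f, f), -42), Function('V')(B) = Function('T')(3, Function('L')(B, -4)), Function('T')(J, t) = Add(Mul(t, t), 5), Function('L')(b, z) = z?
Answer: Rational(599278, 169) ≈ 3546.0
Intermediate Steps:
s = -4
Function('T')(J, t) = Add(5, Pow(t, 2)) (Function('T')(J, t) = Add(Pow(t, 2), 5) = Add(5, Pow(t, 2)))
Function('V')(B) = 21 (Function('V')(B) = Add(5, Pow(-4, 2)) = Add(5, 16) = 21)
Function('A')(N, f) = Add(-42, Pow(f, 2)) (Function('A')(N, f) = Add(Pow(f, 2), -42) = Add(-42, Pow(f, 2)))
Add(Function('A')(Function('V')(s), Mul(4, Pow(26, -1))), 3588) = Add(Add(-42, Pow(Mul(4, Pow(26, -1)), 2)), 3588) = Add(Add(-42, Pow(Mul(4, Rational(1, 26)), 2)), 3588) = Add(Add(-42, Pow(Rational(2, 13), 2)), 3588) = Add(Add(-42, Rational(4, 169)), 3588) = Add(Rational(-7094, 169), 3588) = Rational(599278, 169)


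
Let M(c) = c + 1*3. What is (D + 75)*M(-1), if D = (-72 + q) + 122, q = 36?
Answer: 322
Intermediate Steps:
M(c) = 3 + c (M(c) = c + 3 = 3 + c)
D = 86 (D = (-72 + 36) + 122 = -36 + 122 = 86)
(D + 75)*M(-1) = (86 + 75)*(3 - 1) = 161*2 = 322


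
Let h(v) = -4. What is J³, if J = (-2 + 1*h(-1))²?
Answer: 46656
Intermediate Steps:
J = 36 (J = (-2 + 1*(-4))² = (-2 - 4)² = (-6)² = 36)
J³ = 36³ = 46656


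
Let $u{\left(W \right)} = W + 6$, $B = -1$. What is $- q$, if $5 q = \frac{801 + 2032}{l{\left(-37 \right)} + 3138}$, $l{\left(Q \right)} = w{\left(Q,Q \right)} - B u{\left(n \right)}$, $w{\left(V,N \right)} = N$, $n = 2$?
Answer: $- \frac{2833}{15545} \approx -0.18225$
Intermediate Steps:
$u{\left(W \right)} = 6 + W$
$l{\left(Q \right)} = 8 + Q$ ($l{\left(Q \right)} = Q - - (6 + 2) = Q - \left(-1\right) 8 = Q - -8 = Q + 8 = 8 + Q$)
$q = \frac{2833}{15545}$ ($q = \frac{\left(801 + 2032\right) \frac{1}{\left(8 - 37\right) + 3138}}{5} = \frac{2833 \frac{1}{-29 + 3138}}{5} = \frac{2833 \cdot \frac{1}{3109}}{5} = \frac{1}{5} \cdot \frac{2833}{3109} = \frac{2833}{15545} \approx 0.18225$)
$- q = \left(-1\right) \frac{2833}{15545} = - \frac{2833}{15545}$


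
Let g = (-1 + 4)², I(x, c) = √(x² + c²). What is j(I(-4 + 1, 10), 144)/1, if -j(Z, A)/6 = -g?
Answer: 54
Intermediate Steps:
I(x, c) = √(c² + x²)
g = 9 (g = 3² = 9)
j(Z, A) = 54 (j(Z, A) = -(-6)*9 = -6*(-9) = 54)
j(I(-4 + 1, 10), 144)/1 = 54/1 = 1*54 = 54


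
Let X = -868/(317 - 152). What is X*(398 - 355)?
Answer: -37324/165 ≈ -226.21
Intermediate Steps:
X = -868/165 ≈ -5.2606
X*(398 - 355) = -868*(398 - 355)/165 = -868/165*43 = -37324/165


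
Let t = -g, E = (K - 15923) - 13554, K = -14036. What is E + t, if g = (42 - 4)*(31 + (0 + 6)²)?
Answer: -46059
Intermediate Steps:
E = -43513 (E = (-14036 - 15923) - 13554 = -29959 - 13554 = -43513)
g = 2546 (g = 38*(31 + 6²) = 38*(31 + 36) = 38*67 = 2546)
t = -2546 (t = -1*2546 = -2546)
E + t = -43513 - 2546 = -46059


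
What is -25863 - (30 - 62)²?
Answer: -26887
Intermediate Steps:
-25863 - (30 - 62)² = -25863 - 1*(-32)² = -25863 - 1*1024 = -25863 - 1024 = -26887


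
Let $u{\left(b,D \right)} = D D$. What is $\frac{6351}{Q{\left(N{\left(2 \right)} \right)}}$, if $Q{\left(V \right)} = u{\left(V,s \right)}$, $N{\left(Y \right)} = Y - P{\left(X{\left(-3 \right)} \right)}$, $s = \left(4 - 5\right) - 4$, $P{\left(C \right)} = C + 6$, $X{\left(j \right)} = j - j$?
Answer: $\frac{6351}{25} \approx 254.04$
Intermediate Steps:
$X{\left(j \right)} = 0$
$P{\left(C \right)} = 6 + C$
$s = -5$ ($s = -1 - 4 = -5$)
$N{\left(Y \right)} = -6 + Y$ ($N{\left(Y \right)} = Y - \left(6 + 0\right) = Y - 6 = -6 + Y$)
$u{\left(b,D \right)} = D^{2}$
$Q{\left(V \right)} = 25$ ($Q{\left(V \right)} = \left(-5\right)^{2} = 25$)
$\frac{6351}{Q{\left(N{\left(2 \right)} \right)}} = \frac{6351}{25}$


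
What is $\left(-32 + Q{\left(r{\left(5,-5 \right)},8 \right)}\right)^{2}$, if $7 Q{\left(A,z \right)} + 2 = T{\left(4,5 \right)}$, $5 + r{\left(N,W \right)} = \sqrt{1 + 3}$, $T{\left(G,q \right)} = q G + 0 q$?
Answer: $\frac{42436}{49} \approx 866.04$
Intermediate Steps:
$T{\left(G,q \right)} = G q$ ($T{\left(G,q \right)} = G q + 0 = G q$)
$r{\left(N,W \right)} = -3$ ($r{\left(N,W \right)} = -5 + \sqrt{1 + 3} = -5 + \sqrt{4} = -5 + 2 = -3$)
$Q{\left(A,z \right)} = \frac{18}{7}$ ($Q{\left(A,z \right)} = - \frac{2}{7} + \frac{4 \cdot 5}{7} = - \frac{2}{7} + \frac{1}{7} \cdot 20 = - \frac{2}{7} + \frac{20}{7} = \frac{18}{7}$)
$\left(-32 + Q{\left(r{\left(5,-5 \right)},8 \right)}\right)^{2} = \left(-32 + \frac{18}{7}\right)^{2} = \left(- \frac{206}{7}\right)^{2} = \frac{42436}{49}$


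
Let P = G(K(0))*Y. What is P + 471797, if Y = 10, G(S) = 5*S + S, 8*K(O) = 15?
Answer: 943819/2 ≈ 4.7191e+5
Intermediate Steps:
K(O) = 15/8 (K(O) = (⅛)*15 = 15/8)
G(S) = 6*S
P = 225/2 (P = (6*(15/8))*10 = (45/4)*10 = 225/2 ≈ 112.50)
P + 471797 = 225/2 + 471797 = 943819/2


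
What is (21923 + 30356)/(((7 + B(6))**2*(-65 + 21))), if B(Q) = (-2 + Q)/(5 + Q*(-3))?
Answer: -8835151/333036 ≈ -26.529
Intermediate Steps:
B(Q) = (-2 + Q)/(5 - 3*Q)
(21923 + 30356)/(((7 + B(6))**2*(-65 + 21))) = (21923 + 30356)/(((7 + (2 - 1*6)/(-5 + 3*6))**2*(-65 + 21))) = 52279/(((7 + (2 - 6)/(-5 + 18))**2*(-44))) = 52279/(((7 - 4/13)**2*(-44))) = 52279/(((87/13)**2*(-44))) = 52279/(((7569/169)*(-44))) = 52279/(-333036/169) = 52279*(-169/333036) = -8835151/333036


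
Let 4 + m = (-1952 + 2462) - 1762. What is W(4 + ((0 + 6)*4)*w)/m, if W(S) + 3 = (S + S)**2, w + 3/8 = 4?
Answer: -33121/1256 ≈ -26.370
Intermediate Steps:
m = -1256 (m = -4 + ((-1952 + 2462) - 1762) = -4 + (510 - 1762) = -4 - 1252 = -1256)
w = 29/8 (w = -3/8 + 4 = 29/8 ≈ 3.6250)
W(S) = -3 + 4*S**2 (W(S) = -3 + (S + S)**2 = -3 + (2*S)**2 = -3 + 4*S**2)
W(4 + ((0 + 6)*4)*w)/m = (-3 + 4*(4 + ((0 + 6)*4)*(29/8))**2)/(-1256) = (-3 + 4*(4 + (6*4)*(29/8))**2)*(-1/1256) = (-3 + 4*(4 + 24*(29/8))**2)*(-1/1256) = (-3 + 4*(4 + 87)**2)*(-1/1256) = (-3 + 4*91**2)*(-1/1256) = (-3 + 4*8281)*(-1/1256) = (-3 + 33124)*(-1/1256) = 33121*(-1/1256) = -33121/1256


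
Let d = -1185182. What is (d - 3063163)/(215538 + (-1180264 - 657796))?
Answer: 4248345/1622522 ≈ 2.6184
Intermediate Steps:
(d - 3063163)/(215538 + (-1180264 - 657796)) = (-1185182 - 3063163)/(215538 + (-1180264 - 657796)) = -4248345/(215538 - 1838060) = -4248345/(-1622522) = -4248345*(-1/1622522) = 4248345/1622522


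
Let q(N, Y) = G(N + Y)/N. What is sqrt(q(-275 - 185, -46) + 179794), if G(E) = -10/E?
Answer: sqrt(46033736573)/506 ≈ 424.02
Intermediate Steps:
q(N, Y) = -10/(N*(N + Y)) (q(N, Y) = (-10/(N + Y))/N = -10/(N*(N + Y)))
sqrt(q(-275 - 185, -46) + 179794) = sqrt(-10/((-275 - 185)*((-275 - 185) - 46)) + 179794) = sqrt(-10/(-460*(-460 - 46)) + 179794) = sqrt(-10*(-1/460)/(-506) + 179794) = sqrt(-10*(-1/460)*(-1/506) + 179794) = sqrt(-1/23276 + 179794) = sqrt(4184885143/23276) = sqrt(46033736573)/506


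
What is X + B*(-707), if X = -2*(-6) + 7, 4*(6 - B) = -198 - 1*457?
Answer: -479977/4 ≈ -1.1999e+5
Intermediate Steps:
B = 679/4 (B = 6 - (-198 - 1*457)/4 = 6 - (-198 - 457)/4 = 6 - ¼*(-655) = 6 + 655/4 = 679/4 ≈ 169.75)
X = 19 (X = 12 + 7 = 19)
X + B*(-707) = 19 + (679/4)*(-707) = 19 - 480053/4 = -479977/4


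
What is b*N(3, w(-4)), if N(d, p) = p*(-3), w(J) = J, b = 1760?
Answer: 21120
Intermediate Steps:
N(d, p) = -3*p
b*N(3, w(-4)) = 1760*(-3*(-4)) = 1760*12 = 21120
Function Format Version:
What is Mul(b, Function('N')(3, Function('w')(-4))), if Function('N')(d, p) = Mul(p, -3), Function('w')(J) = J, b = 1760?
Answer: 21120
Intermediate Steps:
Function('N')(d, p) = Mul(-3, p)
Mul(b, Function('N')(3, Function('w')(-4))) = Mul(1760, Mul(-3, -4)) = Mul(1760, 12) = 21120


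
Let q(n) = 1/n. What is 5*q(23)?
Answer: 5/23 ≈ 0.21739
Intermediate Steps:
5*q(23) = 5/23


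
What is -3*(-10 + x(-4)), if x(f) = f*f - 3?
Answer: -9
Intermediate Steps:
x(f) = -3 + f² (x(f) = f² - 3 = -3 + f²)
-3*(-10 + x(-4)) = -3*(-10 + (-3 + (-4)²)) = -3*(-10 + (-3 + 16)) = -3*(-10 + 13) = -3*3 = -9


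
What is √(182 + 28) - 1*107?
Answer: -107 + √210 ≈ -92.509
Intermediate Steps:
√(182 + 28) - 1*107 = √210 - 107 = -107 + √210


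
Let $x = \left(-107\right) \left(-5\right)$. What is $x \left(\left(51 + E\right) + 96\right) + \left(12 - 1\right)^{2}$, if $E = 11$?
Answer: $84651$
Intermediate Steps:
$x = 535$
$x \left(\left(51 + E\right) + 96\right) + \left(12 - 1\right)^{2} = 535 \left(\left(51 + 11\right) + 96\right) + \left(12 - 1\right)^{2} = 535 \left(62 + 96\right) + 11^{2} = 535 \cdot 158 + 121 = 84530 + 121 = 84651$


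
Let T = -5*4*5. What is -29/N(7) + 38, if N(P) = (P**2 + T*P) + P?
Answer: 24501/644 ≈ 38.045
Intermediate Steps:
T = -100 (T = -20*5 = -100)
N(P) = P**2 - 99*P (N(P) = (P**2 - 100*P) + P = P**2 - 99*P)
-29/N(7) + 38 = -29/(7*(-99 + 7)) + 38 = -29/(7*(-92)) + 38 = -29/(-644) + 38 = -1/644*(-29) + 38 = 29/644 + 38 = 24501/644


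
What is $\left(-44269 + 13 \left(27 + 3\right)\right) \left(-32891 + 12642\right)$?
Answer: $888505871$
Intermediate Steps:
$\left(-44269 + 13 \left(27 + 3\right)\right) \left(-32891 + 12642\right) = \left(-44269 + 13 \cdot 30\right) \left(-20249\right) = \left(-44269 + 390\right) \left(-20249\right) = \left(-43879\right) \left(-20249\right) = 888505871$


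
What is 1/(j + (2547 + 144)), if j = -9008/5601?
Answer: 5601/15063283 ≈ 0.00037183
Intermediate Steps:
j = -9008/5601 (j = -9008*1/5601 = -9008/5601 ≈ -1.6083)
1/(j + (2547 + 144)) = 1/(-9008/5601 + (2547 + 144)) = 1/(-9008/5601 + 2691) = 1/(15063283/5601) = 5601/15063283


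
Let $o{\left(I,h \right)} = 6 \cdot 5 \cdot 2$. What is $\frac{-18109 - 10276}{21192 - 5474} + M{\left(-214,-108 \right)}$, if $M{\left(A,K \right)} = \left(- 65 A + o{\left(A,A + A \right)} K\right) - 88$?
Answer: $\frac{115373171}{15718} \approx 7340.2$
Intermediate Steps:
$o{\left(I,h \right)} = 60$ ($o{\left(I,h \right)} = 30 \cdot 2 = 60$)
$M{\left(A,K \right)} = -88 - 65 A + 60 K$ ($M{\left(A,K \right)} = \left(- 65 A + 60 K\right) - 88 = -88 - 65 A + 60 K$)
$\frac{-18109 - 10276}{21192 - 5474} + M{\left(-214,-108 \right)} = \frac{-18109 - 10276}{21192 - 5474} - -7342 = - \frac{28385}{15718} - -7342 = \left(-28385\right) \frac{1}{15718} + 7342 = - \frac{28385}{15718} + 7342 = \frac{115373171}{15718}$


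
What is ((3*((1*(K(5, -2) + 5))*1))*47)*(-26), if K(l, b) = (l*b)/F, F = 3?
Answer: -6110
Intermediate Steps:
K(l, b) = b*l/3 (K(l, b) = (l*b)/3 = (b*l)*(⅓) = b*l/3)
((3*((1*(K(5, -2) + 5))*1))*47)*(-26) = ((3*((1*((⅓)*(-2)*5 + 5))*1))*47)*(-26) = ((3*((1*(-10/3 + 5))*1))*47)*(-26) = ((3*((1*(5/3))*1))*47)*(-26) = ((3*((5/3)*1))*47)*(-26) = ((3*(5/3))*47)*(-26) = (5*47)*(-26) = 235*(-26) = -6110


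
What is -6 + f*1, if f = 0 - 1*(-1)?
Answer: -5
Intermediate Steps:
f = 1 (f = 0 + 1 = 1)
-6 + f*1 = -6 + 1*1 = -6 + 1 = -5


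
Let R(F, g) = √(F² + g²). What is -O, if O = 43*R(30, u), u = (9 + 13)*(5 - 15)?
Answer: -430*√493 ≈ -9547.5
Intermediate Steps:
u = -220 (u = 22*(-10) = -220)
O = 430*√493 (O = 43*√(30² + (-220)²) = 43*√(900 + 48400) = 43*√49300 = 43*(10*√493) = 430*√493 ≈ 9547.5)
-O = -430*√493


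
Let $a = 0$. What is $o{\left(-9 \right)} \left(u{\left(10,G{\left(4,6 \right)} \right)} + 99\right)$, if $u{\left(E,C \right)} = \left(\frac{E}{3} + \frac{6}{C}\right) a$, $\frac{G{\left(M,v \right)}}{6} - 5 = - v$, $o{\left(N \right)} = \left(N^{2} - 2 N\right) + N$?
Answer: $8910$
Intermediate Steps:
$o{\left(N \right)} = N^{2} - N$
$G{\left(M,v \right)} = 30 - 6 v$ ($G{\left(M,v \right)} = 30 + 6 \left(- v\right) = 30 - 6 v$)
$u{\left(E,C \right)} = 0$ ($u{\left(E,C \right)} = \left(\frac{E}{3} + \frac{6}{C}\right) 0 = \left(\frac{6}{C} + \frac{E}{3}\right) 0 = 0$)
$o{\left(-9 \right)} \left(u{\left(10,G{\left(4,6 \right)} \right)} + 99\right) = - 9 \left(-1 - 9\right) \left(0 + 99\right) = \left(-9\right) \left(-10\right) 99 = 90 \cdot 99 = 8910$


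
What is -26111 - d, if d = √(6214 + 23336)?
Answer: -26111 - 5*√1182 ≈ -26283.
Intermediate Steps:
d = 5*√1182 (d = √29550 = 5*√1182 ≈ 171.90)
-26111 - d = -26111 - 5*√1182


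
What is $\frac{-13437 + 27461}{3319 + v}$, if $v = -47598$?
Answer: $- \frac{14024}{44279} \approx -0.31672$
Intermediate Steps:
$\frac{-13437 + 27461}{3319 + v} = \frac{-13437 + 27461}{3319 - 47598} = \frac{14024}{-44279} = 14024 \left(- \frac{1}{44279}\right) = - \frac{14024}{44279}$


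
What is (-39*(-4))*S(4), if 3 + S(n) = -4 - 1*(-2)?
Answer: -780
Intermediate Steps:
S(n) = -5 (S(n) = -3 + (-4 - 1*(-2)) = -3 + (-4 + 2) = -3 - 2 = -5)
(-39*(-4))*S(4) = -39*(-4)*(-5) = 156*(-5) = -780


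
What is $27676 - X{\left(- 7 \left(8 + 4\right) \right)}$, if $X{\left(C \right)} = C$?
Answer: $27760$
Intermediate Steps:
$27676 - X{\left(- 7 \left(8 + 4\right) \right)} = 27676 - - 7 \left(8 + 4\right) = 27676 - \left(-7\right) 12 = 27676 - -84 = 27676 + 84 = 27760$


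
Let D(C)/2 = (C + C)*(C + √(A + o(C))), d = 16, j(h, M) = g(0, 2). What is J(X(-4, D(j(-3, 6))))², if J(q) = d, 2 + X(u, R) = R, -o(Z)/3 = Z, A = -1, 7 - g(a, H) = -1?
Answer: 256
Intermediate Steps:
g(a, H) = 8 (g(a, H) = 7 - 1*(-1) = 7 + 1 = 8)
j(h, M) = 8
o(Z) = -3*Z
D(C) = 4*C*(C + √(-1 - 3*C)) (D(C) = 2*((C + C)*(C + √(-1 - 3*C))) = 2*((2*C)*(C + √(-1 - 3*C))) = 2*(2*C*(C + √(-1 - 3*C))) = 4*C*(C + √(-1 - 3*C)))
X(u, R) = -2 + R
J(q) = 16
J(X(-4, D(j(-3, 6))))² = 16² = 256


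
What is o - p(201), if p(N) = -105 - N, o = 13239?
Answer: 13545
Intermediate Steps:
o - p(201) = 13239 - (-105 - 1*201) = 13239 - (-105 - 201) = 13239 - 1*(-306) = 13239 + 306 = 13545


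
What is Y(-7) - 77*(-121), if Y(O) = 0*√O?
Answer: 9317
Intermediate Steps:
Y(O) = 0
Y(-7) - 77*(-121) = 0 - 77*(-121) = 0 + 9317 = 9317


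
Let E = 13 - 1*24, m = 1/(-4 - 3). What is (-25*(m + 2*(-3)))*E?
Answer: -11825/7 ≈ -1689.3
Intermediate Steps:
m = -⅐ (m = 1/(-7) = -⅐ ≈ -0.14286)
E = -11 (E = 13 - 24 = -11)
(-25*(m + 2*(-3)))*E = -25*(-⅐ + 2*(-3))*(-11) = -25*(-⅐ - 6)*(-11) = -25*(-43/7)*(-11) = (1075/7)*(-11) = -11825/7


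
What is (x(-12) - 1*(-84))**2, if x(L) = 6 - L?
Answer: 10404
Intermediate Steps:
(x(-12) - 1*(-84))**2 = ((6 - 1*(-12)) - 1*(-84))**2 = ((6 + 12) + 84)**2 = (18 + 84)**2 = 102**2 = 10404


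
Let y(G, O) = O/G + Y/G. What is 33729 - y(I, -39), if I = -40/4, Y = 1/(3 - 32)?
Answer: 4890139/145 ≈ 33725.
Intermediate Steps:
Y = -1/29 (Y = 1/(-29) = -1/29 ≈ -0.034483)
I = -10 (I = -40/4 = -10*1 = -10)
y(G, O) = -1/(29*G) + O/G (y(G, O) = O/G - 1/(29*G) = -1/(29*G) + O/G)
33729 - y(I, -39) = 33729 - (-1/29 - 39)/(-10) = 33729 - (-1)*(-1132)/(10*29) = 33729 - 1*566/145 = 33729 - 566/145 = 4890139/145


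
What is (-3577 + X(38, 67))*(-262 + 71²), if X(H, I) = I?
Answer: -16774290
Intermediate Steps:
(-3577 + X(38, 67))*(-262 + 71²) = (-3577 + 67)*(-262 + 71²) = -3510*(-262 + 5041) = -3510*4779 = -16774290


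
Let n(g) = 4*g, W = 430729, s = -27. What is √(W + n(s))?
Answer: √430621 ≈ 656.22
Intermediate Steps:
√(W + n(s)) = √(430729 + 4*(-27)) = √(430729 - 108) = √430621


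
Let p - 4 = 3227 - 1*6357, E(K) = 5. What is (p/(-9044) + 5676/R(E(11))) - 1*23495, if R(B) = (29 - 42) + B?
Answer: -54725593/2261 ≈ -24204.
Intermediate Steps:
p = -3126 (p = 4 + (3227 - 1*6357) = 4 + (3227 - 6357) = 4 - 3130 = -3126)
R(B) = -13 + B
(p/(-9044) + 5676/R(E(11))) - 1*23495 = (-3126/(-9044) + 5676/(-13 + 5)) - 1*23495 = (-3126*(-1/9044) + 5676/(-8)) - 23495 = (1563/4522 + 5676*(-1/8)) - 23495 = (1563/4522 - 1419/2) - 23495 = -1603398/2261 - 23495 = -54725593/2261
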